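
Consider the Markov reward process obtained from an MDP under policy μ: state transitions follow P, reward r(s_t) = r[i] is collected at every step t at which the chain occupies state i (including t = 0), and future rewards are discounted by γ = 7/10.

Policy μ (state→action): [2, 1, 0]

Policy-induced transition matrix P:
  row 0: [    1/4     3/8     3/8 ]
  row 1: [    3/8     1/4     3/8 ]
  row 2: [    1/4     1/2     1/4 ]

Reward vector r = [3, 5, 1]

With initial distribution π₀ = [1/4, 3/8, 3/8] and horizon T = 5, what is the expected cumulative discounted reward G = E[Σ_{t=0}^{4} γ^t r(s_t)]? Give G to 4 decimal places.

t=0: π = [0.2500, 0.3750, 0.3750], E[r] = 3.0000, γ^t·E[r] = 3.000000, running G = 3.000000
t=1: π = [0.2969, 0.3750, 0.3281], E[r] = 3.0938, γ^t·E[r] = 2.165625, running G = 5.165625
t=2: π = [0.2969, 0.3691, 0.3340], E[r] = 3.0703, γ^t·E[r] = 1.504453, running G = 6.670078
t=3: π = [0.2961, 0.3706, 0.3333], E[r] = 3.0747, γ^t·E[r] = 1.054625, running G = 7.724703
t=4: π = [0.2963, 0.3703, 0.3333], E[r] = 3.0740, γ^t·E[r] = 0.738061, running G = 8.462764

G = 8.4628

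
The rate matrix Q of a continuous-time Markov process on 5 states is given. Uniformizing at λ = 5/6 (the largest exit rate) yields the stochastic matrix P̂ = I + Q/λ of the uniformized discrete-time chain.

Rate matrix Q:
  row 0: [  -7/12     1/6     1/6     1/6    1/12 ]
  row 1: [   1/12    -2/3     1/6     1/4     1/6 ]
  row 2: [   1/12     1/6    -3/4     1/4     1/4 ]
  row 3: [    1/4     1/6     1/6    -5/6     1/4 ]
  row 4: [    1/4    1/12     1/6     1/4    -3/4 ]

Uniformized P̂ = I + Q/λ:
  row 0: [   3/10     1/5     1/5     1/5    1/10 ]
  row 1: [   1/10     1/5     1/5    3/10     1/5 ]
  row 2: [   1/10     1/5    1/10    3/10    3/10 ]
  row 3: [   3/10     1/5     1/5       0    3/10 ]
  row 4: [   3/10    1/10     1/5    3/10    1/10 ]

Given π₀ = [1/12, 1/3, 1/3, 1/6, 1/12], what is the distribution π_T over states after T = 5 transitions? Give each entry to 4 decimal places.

π = [0.2276, 0.1803, 0.1818, 0.2133, 0.1970]

t=0: π = [0.0833, 0.3333, 0.3333, 0.1667, 0.0833]
t=1: π = [0.1667, 0.1917, 0.1667, 0.2417, 0.2333]
t=2: π = [0.2283, 0.1767, 0.1833, 0.2108, 0.2008]
t=3: π = [0.2280, 0.1799, 0.1817, 0.2139, 0.1965]
t=4: π = [0.2277, 0.1804, 0.1818, 0.2130, 0.1971]
t=5: π = [0.2276, 0.1803, 0.1818, 0.2133, 0.1970]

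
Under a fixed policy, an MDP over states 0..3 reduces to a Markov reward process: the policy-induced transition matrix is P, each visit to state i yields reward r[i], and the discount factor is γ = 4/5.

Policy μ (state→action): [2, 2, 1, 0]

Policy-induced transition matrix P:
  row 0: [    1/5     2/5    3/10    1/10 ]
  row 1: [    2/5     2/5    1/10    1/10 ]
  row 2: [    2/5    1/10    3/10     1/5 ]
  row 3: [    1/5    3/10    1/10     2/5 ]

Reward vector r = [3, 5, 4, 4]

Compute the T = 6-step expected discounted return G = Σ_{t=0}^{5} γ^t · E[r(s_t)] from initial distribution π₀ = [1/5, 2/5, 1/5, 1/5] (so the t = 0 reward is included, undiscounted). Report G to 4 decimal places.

G = 14.9971

t=0: π = [0.2000, 0.4000, 0.2000, 0.2000], E[r] = 4.2000, γ^t·E[r] = 4.200000, running G = 4.200000
t=1: π = [0.3200, 0.3200, 0.1800, 0.1800], E[r] = 4.0000, γ^t·E[r] = 3.200000, running G = 7.400000
t=2: π = [0.3000, 0.3280, 0.2000, 0.1720], E[r] = 4.0280, γ^t·E[r] = 2.577920, running G = 9.977920
t=3: π = [0.3056, 0.3228, 0.2000, 0.1716], E[r] = 4.0172, γ^t·E[r] = 2.056806, running G = 12.034726
t=4: π = [0.3046, 0.3228, 0.2011, 0.1715], E[r] = 4.0183, γ^t·E[r] = 1.645887, running G = 13.680614
t=5: π = [0.3048, 0.3225, 0.2011, 0.1716], E[r] = 4.0177, γ^t·E[r] = 1.316528, running G = 14.997142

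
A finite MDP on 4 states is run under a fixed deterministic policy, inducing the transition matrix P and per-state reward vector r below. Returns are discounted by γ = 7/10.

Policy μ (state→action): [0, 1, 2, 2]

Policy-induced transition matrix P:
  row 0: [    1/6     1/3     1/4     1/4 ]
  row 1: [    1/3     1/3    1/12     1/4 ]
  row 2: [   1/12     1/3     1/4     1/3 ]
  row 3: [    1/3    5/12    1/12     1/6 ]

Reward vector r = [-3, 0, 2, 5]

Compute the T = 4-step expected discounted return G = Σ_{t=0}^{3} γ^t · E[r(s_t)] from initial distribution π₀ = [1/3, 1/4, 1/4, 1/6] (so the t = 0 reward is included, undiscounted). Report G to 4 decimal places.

t=0: π = [0.3333, 0.2500, 0.2500, 0.1667], E[r] = 0.3333, γ^t·E[r] = 0.333333, running G = 0.333333
t=1: π = [0.2153, 0.3472, 0.1806, 0.2569], E[r] = 1.0000, γ^t·E[r] = 0.700000, running G = 1.033333
t=2: π = [0.2523, 0.3547, 0.1493, 0.2436], E[r] = 0.7598, γ^t·E[r] = 0.372321, running G = 1.405654
t=3: π = [0.2540, 0.3536, 0.1503, 0.2421], E[r] = 0.7494, γ^t·E[r] = 0.257035, running G = 1.662689

G = 1.6627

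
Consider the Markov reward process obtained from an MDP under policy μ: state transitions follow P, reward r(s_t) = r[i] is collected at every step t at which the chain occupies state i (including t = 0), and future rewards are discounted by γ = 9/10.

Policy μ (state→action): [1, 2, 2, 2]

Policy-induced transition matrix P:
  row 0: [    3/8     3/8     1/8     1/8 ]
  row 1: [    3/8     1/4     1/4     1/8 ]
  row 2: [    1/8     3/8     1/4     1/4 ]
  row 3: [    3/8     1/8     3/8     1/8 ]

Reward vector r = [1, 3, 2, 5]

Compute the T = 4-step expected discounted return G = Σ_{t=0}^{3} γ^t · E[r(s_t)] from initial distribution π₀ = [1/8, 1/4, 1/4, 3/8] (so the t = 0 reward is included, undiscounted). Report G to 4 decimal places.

G = 9.2042

t=0: π = [0.1250, 0.2500, 0.2500, 0.3750], E[r] = 3.2500, γ^t·E[r] = 3.250000, running G = 3.250000
t=1: π = [0.3125, 0.2500, 0.2813, 0.1563], E[r] = 2.4063, γ^t·E[r] = 2.165625, running G = 5.415625
t=2: π = [0.3047, 0.3047, 0.2305, 0.1602], E[r] = 2.4805, γ^t·E[r] = 2.009180, running G = 7.424805
t=3: π = [0.3174, 0.2969, 0.2319, 0.1538], E[r] = 2.4409, γ^t·E[r] = 1.779429, running G = 9.204234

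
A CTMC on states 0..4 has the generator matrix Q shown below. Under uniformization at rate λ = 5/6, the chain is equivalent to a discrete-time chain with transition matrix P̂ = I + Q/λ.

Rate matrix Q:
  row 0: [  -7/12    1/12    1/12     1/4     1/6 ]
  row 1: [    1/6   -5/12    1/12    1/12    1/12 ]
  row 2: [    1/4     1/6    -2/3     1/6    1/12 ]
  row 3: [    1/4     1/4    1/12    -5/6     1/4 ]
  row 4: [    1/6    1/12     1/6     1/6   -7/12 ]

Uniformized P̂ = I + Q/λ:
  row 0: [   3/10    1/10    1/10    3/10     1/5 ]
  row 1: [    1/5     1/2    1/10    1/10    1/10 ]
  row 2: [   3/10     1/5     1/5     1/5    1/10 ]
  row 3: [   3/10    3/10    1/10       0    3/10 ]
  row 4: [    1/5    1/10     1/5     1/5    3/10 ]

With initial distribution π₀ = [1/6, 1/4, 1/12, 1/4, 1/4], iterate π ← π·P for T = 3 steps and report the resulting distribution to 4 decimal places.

π = [0.2558, 0.2457, 0.1332, 0.1666, 0.1988]

t=0: π = [0.1667, 0.2500, 0.0833, 0.2500, 0.2500]
t=1: π = [0.2500, 0.2583, 0.1333, 0.1417, 0.2167]
t=2: π = [0.2525, 0.2450, 0.1350, 0.1708, 0.1967]
t=3: π = [0.2558, 0.2457, 0.1332, 0.1666, 0.1988]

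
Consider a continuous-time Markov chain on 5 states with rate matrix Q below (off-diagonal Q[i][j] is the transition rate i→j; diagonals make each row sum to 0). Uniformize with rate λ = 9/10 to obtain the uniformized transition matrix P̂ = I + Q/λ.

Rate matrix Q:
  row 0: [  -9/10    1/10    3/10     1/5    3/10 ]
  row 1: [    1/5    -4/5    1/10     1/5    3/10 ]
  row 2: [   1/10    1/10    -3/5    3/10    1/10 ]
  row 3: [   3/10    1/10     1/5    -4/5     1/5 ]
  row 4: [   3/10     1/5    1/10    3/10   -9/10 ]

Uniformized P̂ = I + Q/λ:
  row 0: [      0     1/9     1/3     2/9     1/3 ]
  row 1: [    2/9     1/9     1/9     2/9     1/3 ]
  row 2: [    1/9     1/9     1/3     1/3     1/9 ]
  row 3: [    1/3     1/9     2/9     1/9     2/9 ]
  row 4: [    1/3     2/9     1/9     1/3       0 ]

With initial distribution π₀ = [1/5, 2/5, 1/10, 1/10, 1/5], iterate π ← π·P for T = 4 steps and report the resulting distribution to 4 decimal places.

π = [0.2005, 0.1327, 0.2341, 0.2431, 0.1896]

t=0: π = [0.2000, 0.4000, 0.1000, 0.1000, 0.2000]
t=1: π = [0.2000, 0.1333, 0.1889, 0.2444, 0.2333]
t=2: π = [0.2099, 0.1370, 0.2247, 0.2420, 0.1864]
t=3: π = [0.1982, 0.1318, 0.2346, 0.2410, 0.1944]
t=4: π = [0.2005, 0.1327, 0.2341, 0.2431, 0.1896]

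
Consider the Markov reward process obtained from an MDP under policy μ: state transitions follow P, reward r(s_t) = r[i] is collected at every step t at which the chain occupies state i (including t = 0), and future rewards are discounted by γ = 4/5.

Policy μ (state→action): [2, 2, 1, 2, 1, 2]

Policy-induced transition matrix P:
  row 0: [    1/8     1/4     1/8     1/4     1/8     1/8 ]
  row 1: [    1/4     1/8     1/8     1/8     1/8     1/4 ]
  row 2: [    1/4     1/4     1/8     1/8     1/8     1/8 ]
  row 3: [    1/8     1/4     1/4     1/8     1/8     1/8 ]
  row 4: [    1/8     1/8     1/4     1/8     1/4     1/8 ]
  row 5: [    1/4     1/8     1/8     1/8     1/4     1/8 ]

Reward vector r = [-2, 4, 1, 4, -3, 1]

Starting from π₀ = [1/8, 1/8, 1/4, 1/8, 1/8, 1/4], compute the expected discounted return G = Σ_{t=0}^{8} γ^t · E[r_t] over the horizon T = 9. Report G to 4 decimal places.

t=0: π = [0.1250, 0.1250, 0.2500, 0.1250, 0.1250, 0.2500], E[r] = 0.8750, γ^t·E[r] = 0.875000, running G = 0.875000
t=1: π = [0.2031, 0.1875, 0.1563, 0.1406, 0.1719, 0.1406], E[r] = 0.6875, γ^t·E[r] = 0.550000, running G = 1.425000
t=2: π = [0.1855, 0.1875, 0.1641, 0.1504, 0.1641, 0.1484], E[r] = 0.8008, γ^t·E[r] = 0.512500, running G = 1.937500
t=3: π = [0.1875, 0.1875, 0.1643, 0.1482, 0.1641, 0.1484], E[r] = 0.7883, γ^t·E[r] = 0.403625, running G = 2.341125
t=4: π = [0.1875, 0.1875, 0.1640, 0.1484, 0.1641, 0.1484], E[r] = 0.7890, γ^t·E[r] = 0.323163, running G = 2.664288
t=5: π = [0.1875, 0.1875, 0.1641, 0.1484, 0.1641, 0.1484], E[r] = 0.7891, γ^t·E[r] = 0.258568, running G = 2.922855
t=6: π = [0.1875, 0.1875, 0.1641, 0.1484, 0.1641, 0.1484], E[r] = 0.7891, γ^t·E[r] = 0.206848, running G = 3.129703
t=7: π = [0.1875, 0.1875, 0.1641, 0.1484, 0.1641, 0.1484], E[r] = 0.7891, γ^t·E[r] = 0.165478, running G = 3.295181
t=8: π = [0.1875, 0.1875, 0.1641, 0.1484, 0.1641, 0.1484], E[r] = 0.7891, γ^t·E[r] = 0.132383, running G = 3.427564

G = 3.4276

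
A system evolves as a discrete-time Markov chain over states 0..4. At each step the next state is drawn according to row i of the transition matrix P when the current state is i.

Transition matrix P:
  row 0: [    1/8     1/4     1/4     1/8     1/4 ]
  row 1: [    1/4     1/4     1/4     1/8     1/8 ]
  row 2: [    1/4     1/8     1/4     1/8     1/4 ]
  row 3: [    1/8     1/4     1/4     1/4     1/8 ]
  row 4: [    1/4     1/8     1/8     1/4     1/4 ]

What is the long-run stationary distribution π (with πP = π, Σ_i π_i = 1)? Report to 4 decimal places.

π = [0.2031, 0.1964, 0.2245, 0.1720, 0.2039]

Balance equations π_j = Σ_i π_i·P[i][j]:
  π_0 = 1/8·π_0 + 1/4·π_1 + 1/4·π_2 + 1/8·π_3 + 1/4·π_4
  π_1 = 1/4·π_0 + 1/4·π_1 + 1/8·π_2 + 1/4·π_3 + 1/8·π_4
  π_2 = 1/4·π_0 + 1/4·π_1 + 1/4·π_2 + 1/4·π_3 + 1/8·π_4
  π_3 = 1/8·π_0 + 1/8·π_1 + 1/8·π_2 + 1/4·π_3 + 1/4·π_4
  normalize: π_0 + π_1 + π_2 + π_3 + π_4 = 1
Solving the linear system gives exactly π = [731/3599, 707/3599, 808/3599, 619/3599, 734/3599].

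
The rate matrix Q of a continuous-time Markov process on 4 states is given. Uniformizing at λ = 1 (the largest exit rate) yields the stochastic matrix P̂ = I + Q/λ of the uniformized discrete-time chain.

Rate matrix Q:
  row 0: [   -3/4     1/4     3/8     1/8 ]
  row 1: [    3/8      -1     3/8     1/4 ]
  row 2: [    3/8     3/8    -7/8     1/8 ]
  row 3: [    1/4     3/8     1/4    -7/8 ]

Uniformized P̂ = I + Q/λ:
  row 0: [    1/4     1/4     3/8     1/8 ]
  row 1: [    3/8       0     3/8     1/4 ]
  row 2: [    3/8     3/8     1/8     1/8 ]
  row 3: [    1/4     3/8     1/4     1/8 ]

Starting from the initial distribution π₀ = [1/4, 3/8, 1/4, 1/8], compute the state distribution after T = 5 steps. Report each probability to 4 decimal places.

t=0: π = [0.2500, 0.3750, 0.2500, 0.1250]
t=1: π = [0.3281, 0.2031, 0.2969, 0.1719]
t=2: π = [0.3125, 0.2578, 0.2793, 0.1504]
t=3: π = [0.3171, 0.2393, 0.2864, 0.1572]
t=4: π = [0.3157, 0.2456, 0.2838, 0.1549]
t=5: π = [0.3162, 0.2434, 0.2847, 0.1557]

π = [0.3162, 0.2434, 0.2847, 0.1557]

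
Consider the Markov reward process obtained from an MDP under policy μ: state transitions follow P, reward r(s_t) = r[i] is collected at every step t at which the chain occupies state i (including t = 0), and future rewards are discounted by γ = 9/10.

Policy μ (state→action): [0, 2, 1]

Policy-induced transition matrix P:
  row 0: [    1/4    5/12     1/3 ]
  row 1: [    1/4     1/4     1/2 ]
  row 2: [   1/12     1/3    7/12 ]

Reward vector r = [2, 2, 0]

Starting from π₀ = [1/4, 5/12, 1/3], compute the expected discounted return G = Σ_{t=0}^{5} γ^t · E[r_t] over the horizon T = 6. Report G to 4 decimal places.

G = 4.9717

t=0: π = [0.2500, 0.4167, 0.3333], E[r] = 1.3333, γ^t·E[r] = 1.333333, running G = 1.333333
t=1: π = [0.1944, 0.3194, 0.4861], E[r] = 1.0278, γ^t·E[r] = 0.925000, running G = 2.258333
t=2: π = [0.1690, 0.3229, 0.5081], E[r] = 0.9838, γ^t·E[r] = 0.796875, running G = 3.055208
t=3: π = [0.1653, 0.3205, 0.5142], E[r] = 0.9716, γ^t·E[r] = 0.708328, running G = 3.763536
t=4: π = [0.1643, 0.3204, 0.5153], E[r] = 0.9694, γ^t·E[r] = 0.636029, running G = 4.399566
t=5: π = [0.1641, 0.3203, 0.5156], E[r] = 0.9689, γ^t·E[r] = 0.572117, running G = 4.971683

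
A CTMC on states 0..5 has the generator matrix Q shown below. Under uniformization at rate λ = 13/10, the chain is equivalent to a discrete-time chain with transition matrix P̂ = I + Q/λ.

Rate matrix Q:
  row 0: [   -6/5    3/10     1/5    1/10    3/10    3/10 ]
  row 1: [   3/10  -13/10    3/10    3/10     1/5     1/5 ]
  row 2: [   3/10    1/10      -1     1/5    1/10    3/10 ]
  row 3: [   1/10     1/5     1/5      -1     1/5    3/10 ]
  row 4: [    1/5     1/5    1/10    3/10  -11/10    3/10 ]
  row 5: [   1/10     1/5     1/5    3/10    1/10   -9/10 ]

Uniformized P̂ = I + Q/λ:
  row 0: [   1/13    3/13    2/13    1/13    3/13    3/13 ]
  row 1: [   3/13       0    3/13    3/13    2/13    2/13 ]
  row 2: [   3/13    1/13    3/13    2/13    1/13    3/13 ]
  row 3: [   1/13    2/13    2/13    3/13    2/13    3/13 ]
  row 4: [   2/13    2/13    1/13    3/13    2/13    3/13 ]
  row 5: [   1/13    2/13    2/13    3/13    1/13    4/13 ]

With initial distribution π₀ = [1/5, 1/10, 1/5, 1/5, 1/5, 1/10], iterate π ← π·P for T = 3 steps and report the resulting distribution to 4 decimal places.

t=0: π = [0.2000, 0.1000, 0.2000, 0.2000, 0.2000, 0.1000]
t=1: π = [0.1385, 0.1385, 0.1615, 0.1846, 0.1462, 0.2308]
t=2: π = [0.1343, 0.1308, 0.1657, 0.1970, 0.1343, 0.2379]
t=3: π = [0.1329, 0.1313, 0.1663, 0.1974, 0.1331, 0.2390]

π = [0.1329, 0.1313, 0.1663, 0.1974, 0.1331, 0.2390]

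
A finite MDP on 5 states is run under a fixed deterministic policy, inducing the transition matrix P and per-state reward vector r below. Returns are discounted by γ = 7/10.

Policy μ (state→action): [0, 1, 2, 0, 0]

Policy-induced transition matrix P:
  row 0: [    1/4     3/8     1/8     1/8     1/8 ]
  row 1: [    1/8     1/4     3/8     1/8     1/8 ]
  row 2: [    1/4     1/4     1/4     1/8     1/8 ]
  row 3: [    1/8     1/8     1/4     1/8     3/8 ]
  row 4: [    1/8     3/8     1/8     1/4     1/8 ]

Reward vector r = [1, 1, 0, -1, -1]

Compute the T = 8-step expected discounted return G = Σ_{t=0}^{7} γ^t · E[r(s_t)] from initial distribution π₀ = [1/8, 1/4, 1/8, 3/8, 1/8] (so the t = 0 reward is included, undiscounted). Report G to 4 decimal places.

G = 0.1033

t=0: π = [0.1250, 0.2500, 0.1250, 0.3750, 0.1250], E[r] = -0.1250, γ^t·E[r] = -0.125000, running G = -0.125000
t=1: π = [0.1563, 0.2344, 0.2500, 0.1406, 0.2188], E[r] = 0.0313, γ^t·E[r] = 0.021875, running G = -0.103125
t=2: π = [0.1758, 0.2793, 0.2324, 0.1523, 0.1602], E[r] = 0.1426, γ^t·E[r] = 0.069863, running G = -0.033262
t=3: π = [0.1760, 0.2729, 0.2429, 0.1450, 0.1631], E[r] = 0.1409, γ^t·E[r] = 0.048318, running G = 0.015056
t=4: π = [0.1774, 0.2743, 0.2417, 0.1454, 0.1613], E[r] = 0.1450, γ^t·E[r] = 0.034812, running G = 0.049868
t=5: π = [0.1774, 0.2742, 0.2420, 0.1452, 0.1613], E[r] = 0.1450, γ^t·E[r] = 0.024377, running G = 0.074245
t=6: π = [0.1774, 0.2742, 0.2419, 0.1452, 0.1613], E[r] = 0.1452, γ^t·E[r] = 0.017078, running G = 0.091323
t=7: π = [0.1774, 0.2742, 0.2419, 0.1452, 0.1613], E[r] = 0.1452, γ^t·E[r] = 0.011954, running G = 0.103277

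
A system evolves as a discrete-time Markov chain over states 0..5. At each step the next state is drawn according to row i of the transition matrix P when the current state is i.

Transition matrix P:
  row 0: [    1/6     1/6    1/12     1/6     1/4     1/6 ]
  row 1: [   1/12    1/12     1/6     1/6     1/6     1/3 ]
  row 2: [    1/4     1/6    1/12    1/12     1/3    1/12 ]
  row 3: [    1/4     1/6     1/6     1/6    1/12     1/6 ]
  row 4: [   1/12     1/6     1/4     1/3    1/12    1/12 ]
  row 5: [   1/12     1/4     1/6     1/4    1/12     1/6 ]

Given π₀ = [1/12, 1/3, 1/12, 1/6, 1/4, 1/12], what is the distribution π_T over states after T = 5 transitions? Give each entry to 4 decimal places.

π = [0.1544, 0.1668, 0.1544, 0.1947, 0.1616, 0.1682]

t=0: π = [0.0833, 0.3333, 0.0833, 0.1667, 0.2500, 0.0833]
t=1: π = [0.1319, 0.1458, 0.1736, 0.2083, 0.1458, 0.1944]
t=2: π = [0.1580, 0.1707, 0.1534, 0.1927, 0.1609, 0.1644]
t=3: π = [0.1542, 0.1661, 0.1541, 0.1944, 0.1622, 0.1689]
t=4: π = [0.1543, 0.1669, 0.1545, 0.1949, 0.1614, 0.1680]
t=5: π = [0.1544, 0.1668, 0.1544, 0.1947, 0.1616, 0.1682]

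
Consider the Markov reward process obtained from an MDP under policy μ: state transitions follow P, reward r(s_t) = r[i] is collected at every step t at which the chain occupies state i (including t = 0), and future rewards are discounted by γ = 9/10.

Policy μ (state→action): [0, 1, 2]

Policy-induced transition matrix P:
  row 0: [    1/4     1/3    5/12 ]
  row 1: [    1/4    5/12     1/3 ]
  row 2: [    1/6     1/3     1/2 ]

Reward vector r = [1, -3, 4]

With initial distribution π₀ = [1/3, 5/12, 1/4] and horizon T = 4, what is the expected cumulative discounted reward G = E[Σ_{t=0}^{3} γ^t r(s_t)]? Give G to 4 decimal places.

G = 1.9859

t=0: π = [0.3333, 0.4167, 0.2500], E[r] = 0.0833, γ^t·E[r] = 0.083333, running G = 0.083333
t=1: π = [0.2292, 0.3681, 0.4028], E[r] = 0.7361, γ^t·E[r] = 0.662500, running G = 0.745833
t=2: π = [0.2164, 0.3640, 0.4196], E[r] = 0.8027, γ^t·E[r] = 0.650156, running G = 1.395990
t=3: π = [0.2150, 0.3637, 0.4213], E[r] = 0.8092, γ^t·E[r] = 0.589922, running G = 1.985911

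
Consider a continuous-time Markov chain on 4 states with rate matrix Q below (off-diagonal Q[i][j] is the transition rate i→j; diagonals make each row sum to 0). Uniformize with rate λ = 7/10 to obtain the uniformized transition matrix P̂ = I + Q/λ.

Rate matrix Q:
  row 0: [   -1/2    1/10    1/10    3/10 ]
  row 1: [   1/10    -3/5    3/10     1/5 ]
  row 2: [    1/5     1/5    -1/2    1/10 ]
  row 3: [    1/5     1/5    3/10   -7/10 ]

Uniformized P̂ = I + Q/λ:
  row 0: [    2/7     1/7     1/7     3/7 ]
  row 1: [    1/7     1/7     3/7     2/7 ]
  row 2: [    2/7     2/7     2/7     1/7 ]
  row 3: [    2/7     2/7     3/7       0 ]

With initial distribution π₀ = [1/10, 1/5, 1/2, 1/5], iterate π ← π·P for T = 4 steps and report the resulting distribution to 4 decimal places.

π = [0.2544, 0.2180, 0.3110, 0.2167]

t=0: π = [0.1000, 0.2000, 0.5000, 0.2000]
t=1: π = [0.2571, 0.2429, 0.3286, 0.1714]
t=2: π = [0.2510, 0.2143, 0.3082, 0.2265]
t=3: π = [0.2551, 0.2192, 0.3128, 0.2128]
t=4: π = [0.2544, 0.2180, 0.3110, 0.2167]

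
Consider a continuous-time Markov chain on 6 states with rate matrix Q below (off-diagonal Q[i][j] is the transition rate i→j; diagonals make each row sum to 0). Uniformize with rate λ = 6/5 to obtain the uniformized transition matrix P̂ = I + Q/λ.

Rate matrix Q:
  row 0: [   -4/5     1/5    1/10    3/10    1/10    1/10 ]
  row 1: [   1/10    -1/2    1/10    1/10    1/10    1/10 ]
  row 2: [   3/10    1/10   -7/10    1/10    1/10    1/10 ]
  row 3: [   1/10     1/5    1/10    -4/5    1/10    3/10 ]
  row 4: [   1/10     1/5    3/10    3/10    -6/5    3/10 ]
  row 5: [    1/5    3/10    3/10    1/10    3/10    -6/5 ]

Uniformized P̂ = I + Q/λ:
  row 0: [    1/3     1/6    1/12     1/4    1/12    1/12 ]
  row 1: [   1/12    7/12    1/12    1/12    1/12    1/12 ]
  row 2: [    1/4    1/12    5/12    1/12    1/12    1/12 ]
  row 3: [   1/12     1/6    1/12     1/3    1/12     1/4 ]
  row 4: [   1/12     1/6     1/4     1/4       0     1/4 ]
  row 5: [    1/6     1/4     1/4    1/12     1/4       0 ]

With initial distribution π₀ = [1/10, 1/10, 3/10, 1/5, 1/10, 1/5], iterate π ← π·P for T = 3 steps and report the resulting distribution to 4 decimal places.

π = [0.1703, 0.2602, 0.1851, 0.1713, 0.0954, 0.1177]

t=0: π = [0.1000, 0.1000, 0.3000, 0.2000, 0.1000, 0.2000]
t=1: π = [0.1750, 0.2000, 0.2333, 0.1667, 0.1083, 0.1167]
t=2: π = [0.1757, 0.2403, 0.1986, 0.1722, 0.0938, 0.1194]
t=3: π = [0.1703, 0.2602, 0.1851, 0.1713, 0.0954, 0.1177]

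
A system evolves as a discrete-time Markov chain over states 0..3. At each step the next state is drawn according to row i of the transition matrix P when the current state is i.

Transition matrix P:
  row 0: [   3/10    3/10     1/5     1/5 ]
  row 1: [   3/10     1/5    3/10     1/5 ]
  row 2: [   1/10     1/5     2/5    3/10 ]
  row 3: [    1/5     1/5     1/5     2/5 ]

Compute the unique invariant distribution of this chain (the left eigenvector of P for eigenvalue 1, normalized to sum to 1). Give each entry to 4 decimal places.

Balance equations π_j = Σ_i π_i·P[i][j]:
  π_0 = 3/10·π_0 + 3/10·π_1 + 1/10·π_2 + 1/5·π_3
  π_1 = 3/10·π_0 + 1/5·π_1 + 1/5·π_2 + 1/5·π_3
  π_2 = 1/5·π_0 + 3/10·π_1 + 2/5·π_2 + 1/5·π_3
  normalize: π_0 + π_1 + π_2 + π_3 = 1
Solving the linear system gives exactly π = [154/713, 158/713, 198/713, 203/713].

π = [0.2160, 0.2216, 0.2777, 0.2847]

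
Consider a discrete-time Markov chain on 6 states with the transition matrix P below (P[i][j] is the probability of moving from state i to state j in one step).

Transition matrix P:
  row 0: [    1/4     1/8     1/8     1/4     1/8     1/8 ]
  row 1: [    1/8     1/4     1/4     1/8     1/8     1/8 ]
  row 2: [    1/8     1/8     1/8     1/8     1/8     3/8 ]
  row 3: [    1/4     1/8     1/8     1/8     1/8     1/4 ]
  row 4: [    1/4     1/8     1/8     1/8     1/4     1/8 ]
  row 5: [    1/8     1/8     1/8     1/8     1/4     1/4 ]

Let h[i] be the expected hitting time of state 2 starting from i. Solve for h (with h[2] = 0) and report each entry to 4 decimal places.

h = [7.0000, 6.0000, 0.0000, 7.0000, 7.0000, 7.0000]

First-step conditioning: h[2] = 0; for i ≠ 2, h[i] = 1 + Σ_k P[i][k]·h[k].
  h[0] = 1 + 1/4·h[0] + 1/8·h[1] + 1/4·h[3] + 1/8·h[4] + 1/8·h[5]
  h[1] = 1 + 1/8·h[0] + 1/4·h[1] + 1/8·h[3] + 1/8·h[4] + 1/8·h[5]
  h[3] = 1 + 1/4·h[0] + 1/8·h[1] + 1/8·h[3] + 1/8·h[4] + 1/4·h[5]
  h[4] = 1 + 1/4·h[0] + 1/8·h[1] + 1/8·h[3] + 1/4·h[4] + 1/8·h[5]
  h[5] = 1 + 1/8·h[0] + 1/8·h[1] + 1/8·h[3] + 1/4·h[4] + 1/4·h[5]
Solving the 5×5 linear system over states ≠ 2 gives exactly h = [7, 6, 0, 7, 7, 7] (h[2] = 0 is the target).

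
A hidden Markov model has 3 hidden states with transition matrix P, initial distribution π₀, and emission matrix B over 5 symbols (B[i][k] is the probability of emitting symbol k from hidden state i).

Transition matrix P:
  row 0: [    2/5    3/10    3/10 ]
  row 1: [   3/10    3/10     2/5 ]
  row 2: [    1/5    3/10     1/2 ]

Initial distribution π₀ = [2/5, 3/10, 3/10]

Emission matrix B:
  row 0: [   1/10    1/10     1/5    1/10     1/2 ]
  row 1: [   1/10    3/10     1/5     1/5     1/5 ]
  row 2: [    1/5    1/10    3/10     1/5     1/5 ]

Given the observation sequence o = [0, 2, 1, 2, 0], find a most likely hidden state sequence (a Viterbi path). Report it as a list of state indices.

path = [2, 2, 1, 2, 2]

t=0: δ = [4.000e-02, 3.000e-02, 6.000e-02]  (obs o_0=0)
t=1: δ = [3.200e-03, 3.600e-03, 9.000e-03]  ψ = [0, 2, 2]  (obs o_1=2)
t=2: δ = [1.800e-04, 8.100e-04, 4.500e-04]  ψ = [2, 2, 2]  (obs o_2=1)
t=3: δ = [4.860e-05, 4.860e-05, 9.720e-05]  ψ = [1, 1, 1]  (obs o_3=2)
t=4: δ = [1.944e-06, 2.916e-06, 9.720e-06]  ψ = [0, 2, 2]  (obs o_4=0)
backtrack: best end state = 2; path = [2, 2, 1, 2, 2]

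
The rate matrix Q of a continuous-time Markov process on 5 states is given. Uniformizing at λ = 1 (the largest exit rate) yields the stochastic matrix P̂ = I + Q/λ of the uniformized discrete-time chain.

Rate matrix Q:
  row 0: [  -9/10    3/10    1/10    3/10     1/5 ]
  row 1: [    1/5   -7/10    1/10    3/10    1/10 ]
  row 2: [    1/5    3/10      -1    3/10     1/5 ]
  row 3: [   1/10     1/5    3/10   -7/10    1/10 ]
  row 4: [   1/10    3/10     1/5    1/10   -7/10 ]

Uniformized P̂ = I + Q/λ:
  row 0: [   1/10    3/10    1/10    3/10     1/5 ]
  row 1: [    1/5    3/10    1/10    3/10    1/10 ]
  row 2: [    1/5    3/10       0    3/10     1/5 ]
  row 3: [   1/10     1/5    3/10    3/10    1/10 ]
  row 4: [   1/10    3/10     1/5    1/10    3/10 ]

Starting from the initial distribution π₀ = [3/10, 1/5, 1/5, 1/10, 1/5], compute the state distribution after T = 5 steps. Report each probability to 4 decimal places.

t=0: π = [0.3000, 0.2000, 0.2000, 0.1000, 0.2000]
t=1: π = [0.1400, 0.2900, 0.1200, 0.2600, 0.1900]
t=2: π = [0.1410, 0.2740, 0.1590, 0.2620, 0.1640]
t=3: π = [0.1433, 0.2738, 0.1529, 0.2672, 0.1628]
t=4: π = [0.1427, 0.2733, 0.1544, 0.2674, 0.1622]
t=5: π = [0.1428, 0.2733, 0.1543, 0.2676, 0.1621]

π = [0.1428, 0.2733, 0.1543, 0.2676, 0.1621]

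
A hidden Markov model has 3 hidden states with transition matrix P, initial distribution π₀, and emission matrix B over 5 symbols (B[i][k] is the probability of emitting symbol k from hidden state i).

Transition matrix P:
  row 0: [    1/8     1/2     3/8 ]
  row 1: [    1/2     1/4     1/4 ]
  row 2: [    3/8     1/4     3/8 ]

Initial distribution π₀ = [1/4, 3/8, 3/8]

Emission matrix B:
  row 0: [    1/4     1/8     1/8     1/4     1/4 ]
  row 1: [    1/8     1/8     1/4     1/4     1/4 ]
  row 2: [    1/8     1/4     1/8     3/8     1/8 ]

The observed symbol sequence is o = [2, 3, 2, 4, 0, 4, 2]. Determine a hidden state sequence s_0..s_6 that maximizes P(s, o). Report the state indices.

path = [1, 0, 1, 0, 1, 0, 1]

t=0: δ = [3.125e-02, 9.375e-02, 4.688e-02]  (obs o_0=2)
t=1: δ = [1.172e-02, 5.859e-03, 8.789e-03]  ψ = [1, 1, 1]  (obs o_1=3)
t=2: δ = [4.120e-04, 1.465e-03, 5.493e-04]  ψ = [2, 0, 0]  (obs o_2=2)
t=3: δ = [1.831e-04, 9.155e-05, 4.578e-05]  ψ = [1, 1, 1]  (obs o_3=4)
t=4: δ = [1.144e-05, 1.144e-05, 8.583e-06]  ψ = [1, 0, 0]  (obs o_4=0)
t=5: δ = [1.431e-06, 1.431e-06, 5.364e-07]  ψ = [1, 0, 0]  (obs o_5=4)
t=6: δ = [8.941e-08, 1.788e-07, 6.706e-08]  ψ = [1, 0, 0]  (obs o_6=2)
backtrack: best end state = 1; path = [1, 0, 1, 0, 1, 0, 1]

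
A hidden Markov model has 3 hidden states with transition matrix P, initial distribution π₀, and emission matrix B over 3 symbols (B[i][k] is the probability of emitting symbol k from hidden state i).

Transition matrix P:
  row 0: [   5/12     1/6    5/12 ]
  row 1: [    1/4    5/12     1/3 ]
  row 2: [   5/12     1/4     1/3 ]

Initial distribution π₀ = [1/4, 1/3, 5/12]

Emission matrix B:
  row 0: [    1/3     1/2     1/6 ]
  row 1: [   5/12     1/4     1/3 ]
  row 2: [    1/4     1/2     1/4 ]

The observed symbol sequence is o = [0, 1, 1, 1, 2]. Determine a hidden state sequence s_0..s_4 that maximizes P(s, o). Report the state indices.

path = [1, 2, 0, 0, 2]

t=0: δ = [8.333e-02, 1.389e-01, 1.042e-01]  (obs o_0=0)
t=1: δ = [2.170e-02, 1.447e-02, 2.315e-02]  ψ = [2, 1, 1]  (obs o_1=1)
t=2: δ = [4.823e-03, 1.507e-03, 4.521e-03]  ψ = [2, 1, 0]  (obs o_2=1)
t=3: δ = [1.005e-03, 2.826e-04, 1.005e-03]  ψ = [0, 2, 0]  (obs o_3=1)
t=4: δ = [6.977e-05, 8.372e-05, 1.047e-04]  ψ = [0, 2, 0]  (obs o_4=2)
backtrack: best end state = 2; path = [1, 2, 0, 0, 2]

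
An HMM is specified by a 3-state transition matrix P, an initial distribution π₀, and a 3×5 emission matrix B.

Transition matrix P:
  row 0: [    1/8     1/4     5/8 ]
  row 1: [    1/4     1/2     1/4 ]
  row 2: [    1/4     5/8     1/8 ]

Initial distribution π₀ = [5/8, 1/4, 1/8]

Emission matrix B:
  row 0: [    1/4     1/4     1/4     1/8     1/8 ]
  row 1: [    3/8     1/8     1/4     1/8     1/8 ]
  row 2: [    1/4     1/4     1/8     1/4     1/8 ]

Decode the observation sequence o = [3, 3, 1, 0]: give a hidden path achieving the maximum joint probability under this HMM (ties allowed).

path = [0, 2, 1, 1]

t=0: δ = [7.812e-02, 3.125e-02, 3.125e-02]  (obs o_0=3)
t=1: δ = [1.221e-03, 2.441e-03, 1.221e-02]  ψ = [0, 0, 0]  (obs o_1=3)
t=2: δ = [7.629e-04, 9.537e-04, 3.815e-04]  ψ = [2, 2, 2]  (obs o_2=1)
t=3: δ = [5.960e-05, 1.788e-04, 1.192e-04]  ψ = [1, 1, 0]  (obs o_3=0)
backtrack: best end state = 1; path = [0, 2, 1, 1]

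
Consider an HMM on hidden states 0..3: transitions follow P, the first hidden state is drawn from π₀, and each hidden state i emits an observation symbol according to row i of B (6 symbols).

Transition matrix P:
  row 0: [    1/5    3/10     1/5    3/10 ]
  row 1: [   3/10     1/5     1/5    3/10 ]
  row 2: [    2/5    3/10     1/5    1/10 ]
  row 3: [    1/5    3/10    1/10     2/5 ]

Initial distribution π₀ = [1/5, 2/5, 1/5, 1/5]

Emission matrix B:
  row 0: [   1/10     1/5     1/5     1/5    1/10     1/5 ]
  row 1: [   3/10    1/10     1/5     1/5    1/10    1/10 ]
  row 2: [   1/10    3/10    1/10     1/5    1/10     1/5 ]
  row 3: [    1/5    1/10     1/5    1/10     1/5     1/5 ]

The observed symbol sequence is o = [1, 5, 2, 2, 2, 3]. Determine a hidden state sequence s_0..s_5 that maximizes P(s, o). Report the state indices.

t=0: δ = [4.000e-02, 4.000e-02, 6.000e-02, 2.000e-02]  (obs o_0=1)
t=1: δ = [4.800e-03, 1.800e-03, 2.400e-03, 2.400e-03]  ψ = [2, 2, 2, 0]  (obs o_1=5)
t=2: δ = [1.920e-04, 2.880e-04, 9.600e-05, 2.880e-04]  ψ = [0, 0, 0, 0]  (obs o_2=2)
t=3: δ = [1.728e-05, 1.728e-05, 5.760e-06, 2.304e-05]  ψ = [1, 3, 1, 3]  (obs o_3=2)
t=4: δ = [1.037e-06, 1.382e-06, 3.456e-07, 1.843e-06]  ψ = [1, 3, 0, 3]  (obs o_4=2)
t=5: δ = [8.294e-08, 1.106e-07, 5.530e-08, 7.373e-08]  ψ = [1, 3, 1, 3]  (obs o_5=3)
backtrack: best end state = 1; path = [2, 0, 3, 3, 3, 1]

path = [2, 0, 3, 3, 3, 1]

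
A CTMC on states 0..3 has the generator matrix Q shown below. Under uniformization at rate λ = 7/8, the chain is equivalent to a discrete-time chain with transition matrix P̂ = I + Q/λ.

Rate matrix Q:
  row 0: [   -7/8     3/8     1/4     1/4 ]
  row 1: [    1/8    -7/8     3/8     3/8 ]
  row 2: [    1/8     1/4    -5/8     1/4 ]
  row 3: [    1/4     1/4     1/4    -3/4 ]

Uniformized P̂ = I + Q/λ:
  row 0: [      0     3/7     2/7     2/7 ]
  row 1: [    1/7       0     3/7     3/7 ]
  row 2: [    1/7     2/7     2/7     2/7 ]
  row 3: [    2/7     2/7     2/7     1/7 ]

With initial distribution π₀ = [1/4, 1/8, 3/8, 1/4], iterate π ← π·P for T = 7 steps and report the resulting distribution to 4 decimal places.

t=0: π = [0.2500, 0.1250, 0.3750, 0.2500]
t=1: π = [0.1429, 0.2857, 0.3036, 0.2679]
t=2: π = [0.1607, 0.2245, 0.3265, 0.2883]
t=3: π = [0.1611, 0.2445, 0.3178, 0.2766]
t=4: π = [0.1594, 0.2389, 0.3206, 0.2811]
t=5: π = [0.1603, 0.2402, 0.3198, 0.2797]
t=6: π = [0.1599, 0.2400, 0.3200, 0.2801]
t=7: π = [0.1600, 0.2400, 0.3200, 0.2800]

π = [0.1600, 0.2400, 0.3200, 0.2800]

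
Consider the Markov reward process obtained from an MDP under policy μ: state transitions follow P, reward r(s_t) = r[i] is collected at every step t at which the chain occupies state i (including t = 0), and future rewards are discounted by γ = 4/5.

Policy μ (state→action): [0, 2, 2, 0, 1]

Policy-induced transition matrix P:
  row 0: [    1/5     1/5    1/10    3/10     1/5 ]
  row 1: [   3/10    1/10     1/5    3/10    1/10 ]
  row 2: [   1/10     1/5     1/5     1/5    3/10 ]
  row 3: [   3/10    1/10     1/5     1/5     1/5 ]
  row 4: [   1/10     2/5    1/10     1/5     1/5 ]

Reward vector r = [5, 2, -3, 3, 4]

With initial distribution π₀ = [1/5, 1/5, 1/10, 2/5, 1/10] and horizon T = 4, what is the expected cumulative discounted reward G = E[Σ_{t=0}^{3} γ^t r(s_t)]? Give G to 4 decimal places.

G = 7.5309

t=0: π = [0.2000, 0.2000, 0.1000, 0.4000, 0.1000], E[r] = 2.7000, γ^t·E[r] = 2.700000, running G = 2.700000
t=1: π = [0.2400, 0.1600, 0.1700, 0.2400, 0.1900], E[r] = 2.4900, γ^t·E[r] = 1.992000, running G = 4.692000
t=2: π = [0.2040, 0.1980, 0.1570, 0.2400, 0.2010], E[r] = 2.4690, γ^t·E[r] = 1.580160, running G = 6.272160
t=3: π = [0.2080, 0.1964, 0.1595, 0.2402, 0.1959], E[r] = 2.4585, γ^t·E[r] = 1.258752, running G = 7.530912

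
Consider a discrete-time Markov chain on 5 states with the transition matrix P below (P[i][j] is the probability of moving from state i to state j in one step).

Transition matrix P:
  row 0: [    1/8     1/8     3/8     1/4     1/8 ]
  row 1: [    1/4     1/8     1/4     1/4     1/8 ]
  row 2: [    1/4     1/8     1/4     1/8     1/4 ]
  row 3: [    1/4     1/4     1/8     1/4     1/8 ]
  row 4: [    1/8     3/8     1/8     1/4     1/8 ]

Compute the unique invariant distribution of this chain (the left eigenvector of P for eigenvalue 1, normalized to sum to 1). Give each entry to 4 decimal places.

π = [0.2052, 0.1911, 0.2288, 0.2214, 0.1536]

Balance equations π_j = Σ_i π_i·P[i][j]:
  π_0 = 1/8·π_0 + 1/4·π_1 + 1/4·π_2 + 1/4·π_3 + 1/8·π_4
  π_1 = 1/8·π_0 + 1/8·π_1 + 1/8·π_2 + 1/4·π_3 + 3/8·π_4
  π_2 = 3/8·π_0 + 1/4·π_1 + 1/4·π_2 + 1/8·π_3 + 1/8·π_4
  π_3 = 1/4·π_0 + 1/4·π_1 + 1/8·π_2 + 1/4·π_3 + 1/4·π_4
  normalize: π_0 + π_1 + π_2 + π_3 + π_4 = 1
Solving the linear system gives exactly π = [947/4616, 441/2308, 132/577, 511/2308, 709/4616].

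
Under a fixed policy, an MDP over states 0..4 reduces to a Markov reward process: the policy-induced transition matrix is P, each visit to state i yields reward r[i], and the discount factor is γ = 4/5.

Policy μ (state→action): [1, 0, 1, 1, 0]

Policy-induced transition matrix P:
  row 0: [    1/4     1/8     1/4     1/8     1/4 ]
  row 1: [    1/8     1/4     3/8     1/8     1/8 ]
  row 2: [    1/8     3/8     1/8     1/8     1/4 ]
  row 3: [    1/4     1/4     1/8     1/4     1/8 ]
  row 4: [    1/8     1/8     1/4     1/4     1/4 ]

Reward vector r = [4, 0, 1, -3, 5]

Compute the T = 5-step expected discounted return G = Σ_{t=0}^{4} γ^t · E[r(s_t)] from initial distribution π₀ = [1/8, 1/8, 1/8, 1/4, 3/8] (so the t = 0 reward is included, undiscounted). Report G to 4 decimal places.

t=0: π = [0.1250, 0.1250, 0.1250, 0.2500, 0.3750], E[r] = 1.7500, γ^t·E[r] = 1.750000, running G = 1.750000
t=1: π = [0.1719, 0.2031, 0.2188, 0.2031, 0.2031], E[r] = 1.3125, γ^t·E[r] = 1.050000, running G = 2.800000
t=2: π = [0.1719, 0.2305, 0.2227, 0.1758, 0.1992], E[r] = 1.3789, γ^t·E[r] = 0.882500, running G = 3.682500
t=3: π = [0.1685, 0.2314, 0.2290, 0.1719, 0.1992], E[r] = 1.3833, γ^t·E[r] = 0.708250, running G = 4.390750
t=4: π = [0.1675, 0.2327, 0.2288, 0.1714, 0.1996], E[r] = 1.3828, γ^t·E[r] = 0.566375, running G = 4.957125

G = 4.9571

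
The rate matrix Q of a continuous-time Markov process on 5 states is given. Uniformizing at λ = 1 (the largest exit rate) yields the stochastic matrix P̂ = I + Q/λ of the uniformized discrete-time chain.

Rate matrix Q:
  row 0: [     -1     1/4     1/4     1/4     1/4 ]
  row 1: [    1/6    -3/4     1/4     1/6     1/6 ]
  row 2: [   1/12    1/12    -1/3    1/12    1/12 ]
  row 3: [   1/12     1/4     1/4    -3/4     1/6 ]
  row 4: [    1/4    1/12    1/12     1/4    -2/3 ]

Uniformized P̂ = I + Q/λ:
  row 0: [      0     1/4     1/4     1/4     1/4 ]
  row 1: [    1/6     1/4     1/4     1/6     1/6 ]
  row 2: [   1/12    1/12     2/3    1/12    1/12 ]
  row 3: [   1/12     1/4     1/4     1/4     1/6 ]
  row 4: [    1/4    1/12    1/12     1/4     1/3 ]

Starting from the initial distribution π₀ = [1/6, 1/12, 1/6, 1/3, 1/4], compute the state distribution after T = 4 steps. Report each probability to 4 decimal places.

π = [0.1172, 0.1605, 0.3685, 0.1769, 0.1769]

t=0: π = [0.1667, 0.0833, 0.1667, 0.3333, 0.2500]
t=1: π = [0.1181, 0.1806, 0.2778, 0.2153, 0.2083]
t=2: π = [0.1233, 0.1690, 0.3310, 0.1887, 0.1881]
t=3: π = [0.1185, 0.1635, 0.3566, 0.1807, 0.1807]
t=4: π = [0.1172, 0.1605, 0.3685, 0.1769, 0.1769]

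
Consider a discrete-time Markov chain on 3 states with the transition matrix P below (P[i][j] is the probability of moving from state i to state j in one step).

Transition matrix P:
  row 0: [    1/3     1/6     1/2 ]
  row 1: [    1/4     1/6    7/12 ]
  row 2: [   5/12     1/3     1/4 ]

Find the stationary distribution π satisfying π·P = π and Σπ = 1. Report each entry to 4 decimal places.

π = [0.3483, 0.2360, 0.4157]

Balance equations π_j = Σ_i π_i·P[i][j]:
  π_0 = 1/3·π_0 + 1/4·π_1 + 5/12·π_2
  π_1 = 1/6·π_0 + 1/6·π_1 + 1/3·π_2
  normalize: π_0 + π_1 + π_2 = 1
Solving the linear system gives exactly π = [31/89, 21/89, 37/89].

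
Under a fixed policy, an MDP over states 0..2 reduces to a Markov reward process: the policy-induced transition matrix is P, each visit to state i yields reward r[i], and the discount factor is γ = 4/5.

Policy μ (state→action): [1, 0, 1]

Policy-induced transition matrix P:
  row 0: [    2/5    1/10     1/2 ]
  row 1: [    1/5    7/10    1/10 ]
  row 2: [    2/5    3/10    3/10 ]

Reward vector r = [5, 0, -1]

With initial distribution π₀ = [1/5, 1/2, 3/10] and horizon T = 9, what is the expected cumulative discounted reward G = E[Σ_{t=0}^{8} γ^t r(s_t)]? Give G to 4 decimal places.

G = 4.9996

t=0: π = [0.2000, 0.5000, 0.3000], E[r] = 0.7000, γ^t·E[r] = 0.700000, running G = 0.700000
t=1: π = [0.3000, 0.4600, 0.2400], E[r] = 1.2600, γ^t·E[r] = 1.008000, running G = 1.708000
t=2: π = [0.3080, 0.4240, 0.2680], E[r] = 1.2720, γ^t·E[r] = 0.814080, running G = 2.522080
t=3: π = [0.3152, 0.4080, 0.2768], E[r] = 1.2992, γ^t·E[r] = 0.665190, running G = 3.187270
t=4: π = [0.3184, 0.4002, 0.2814], E[r] = 1.3106, γ^t·E[r] = 0.536805, running G = 3.724076
t=5: π = [0.3200, 0.3964, 0.2836], E[r] = 1.3162, γ^t·E[r] = 0.431290, running G = 4.155366
t=6: π = [0.3207, 0.3946, 0.2847], E[r] = 1.3189, γ^t·E[r] = 0.345742, running G = 4.501107
t=7: π = [0.3211, 0.3937, 0.2852], E[r] = 1.3202, γ^t·E[r] = 0.276868, running G = 4.777975
t=8: π = [0.3213, 0.3933, 0.2855], E[r] = 1.3208, γ^t·E[r] = 0.221600, running G = 4.999575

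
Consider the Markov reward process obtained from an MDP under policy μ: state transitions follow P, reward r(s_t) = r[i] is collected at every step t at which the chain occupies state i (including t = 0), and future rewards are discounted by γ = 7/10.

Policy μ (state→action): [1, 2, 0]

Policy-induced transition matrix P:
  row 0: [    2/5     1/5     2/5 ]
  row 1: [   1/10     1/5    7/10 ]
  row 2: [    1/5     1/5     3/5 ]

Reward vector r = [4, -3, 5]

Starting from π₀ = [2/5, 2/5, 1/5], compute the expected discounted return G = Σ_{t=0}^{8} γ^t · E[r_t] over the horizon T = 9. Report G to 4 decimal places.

G = 8.3690

t=0: π = [0.4000, 0.4000, 0.2000], E[r] = 1.4000, γ^t·E[r] = 1.400000, running G = 1.400000
t=1: π = [0.2400, 0.2000, 0.5600], E[r] = 3.1600, γ^t·E[r] = 2.212000, running G = 3.612000
t=2: π = [0.2280, 0.2000, 0.5720], E[r] = 3.1720, γ^t·E[r] = 1.554280, running G = 5.166280
t=3: π = [0.2256, 0.2000, 0.5744], E[r] = 3.1744, γ^t·E[r] = 1.088819, running G = 6.255099
t=4: π = [0.2251, 0.2000, 0.5749], E[r] = 3.1749, γ^t·E[r] = 0.762289, running G = 7.017388
t=5: π = [0.2250, 0.2000, 0.5750], E[r] = 3.1750, γ^t·E[r] = 0.533618, running G = 7.551006
t=6: π = [0.2250, 0.2000, 0.5750], E[r] = 3.1750, γ^t·E[r] = 0.373535, running G = 7.924541
t=7: π = [0.2250, 0.2000, 0.5750], E[r] = 3.1750, γ^t·E[r] = 0.261475, running G = 8.186016
t=8: π = [0.2250, 0.2000, 0.5750], E[r] = 3.1750, γ^t·E[r] = 0.183032, running G = 8.369048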